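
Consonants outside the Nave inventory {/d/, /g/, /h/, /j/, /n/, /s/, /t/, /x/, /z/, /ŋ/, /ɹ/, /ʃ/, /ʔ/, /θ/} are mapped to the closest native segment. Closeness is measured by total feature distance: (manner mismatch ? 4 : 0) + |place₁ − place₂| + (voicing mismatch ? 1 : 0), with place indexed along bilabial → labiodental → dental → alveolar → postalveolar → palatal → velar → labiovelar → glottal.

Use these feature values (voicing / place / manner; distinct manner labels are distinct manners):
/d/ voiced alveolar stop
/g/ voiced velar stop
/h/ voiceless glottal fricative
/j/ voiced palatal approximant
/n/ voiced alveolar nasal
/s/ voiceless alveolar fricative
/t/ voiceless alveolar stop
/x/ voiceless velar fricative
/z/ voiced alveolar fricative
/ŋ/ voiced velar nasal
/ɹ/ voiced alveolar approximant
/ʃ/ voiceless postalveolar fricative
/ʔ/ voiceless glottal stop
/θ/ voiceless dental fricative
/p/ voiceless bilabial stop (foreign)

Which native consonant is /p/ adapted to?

/t/ is closest: same manner (stop), place distance 3 (bilabial→alveolar), same voicing; total 3. Next closest is /d/ at distance 4.

t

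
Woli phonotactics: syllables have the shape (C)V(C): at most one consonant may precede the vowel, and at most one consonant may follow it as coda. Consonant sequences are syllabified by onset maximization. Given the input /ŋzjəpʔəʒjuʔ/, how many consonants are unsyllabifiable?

Syllabifying with onset maximization leaves /ŋ/, /z/ stranded (at most one coda consonant is licensed; onsets are limited to one consonant).

2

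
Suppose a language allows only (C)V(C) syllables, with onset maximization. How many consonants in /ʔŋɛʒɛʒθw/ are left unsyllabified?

Under (C)V(C), the unsyllabifiable consonants are /ʔ/, /θ/, /w/ (at most one coda consonant is licensed; onsets are limited to one consonant).

3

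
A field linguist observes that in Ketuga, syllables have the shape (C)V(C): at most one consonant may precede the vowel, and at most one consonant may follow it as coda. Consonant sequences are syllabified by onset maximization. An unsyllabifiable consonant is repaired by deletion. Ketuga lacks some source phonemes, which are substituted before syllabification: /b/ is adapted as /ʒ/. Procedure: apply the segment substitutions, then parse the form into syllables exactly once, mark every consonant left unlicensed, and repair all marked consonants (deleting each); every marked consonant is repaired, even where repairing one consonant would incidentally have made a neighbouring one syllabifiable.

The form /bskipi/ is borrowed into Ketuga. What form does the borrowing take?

Substitution: /b/ → /ʒ/, giving /ʒskipi/.
Syllabifying with onset maximization leaves /ʒ/, /s/ stranded (at most one coda consonant is licensed; onsets are limited to one consonant).
Deleting the stranded consonants removes /ʒ/, /s/.

kipi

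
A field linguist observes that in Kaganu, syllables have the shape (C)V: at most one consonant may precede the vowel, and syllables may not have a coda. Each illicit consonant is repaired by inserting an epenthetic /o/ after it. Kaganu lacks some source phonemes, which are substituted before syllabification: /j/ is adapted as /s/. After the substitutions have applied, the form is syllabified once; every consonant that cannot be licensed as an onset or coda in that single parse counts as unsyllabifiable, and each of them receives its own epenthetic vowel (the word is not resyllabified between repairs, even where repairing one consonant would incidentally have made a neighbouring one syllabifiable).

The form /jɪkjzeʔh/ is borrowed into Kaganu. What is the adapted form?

sɪkosozeʔoho

Substitution: /j/ → /s/, giving /sɪkszeʔh/.
Syllabifying with onset maximization leaves /k/, /s/, /ʔ/, /h/ stranded (no codas are permitted; onsets are limited to one consonant).
Inserting the epenthetic vowel yields /k/ → /ko/, /s/ → /so/, /ʔ/ → /ʔo/, /h/ → /ho/.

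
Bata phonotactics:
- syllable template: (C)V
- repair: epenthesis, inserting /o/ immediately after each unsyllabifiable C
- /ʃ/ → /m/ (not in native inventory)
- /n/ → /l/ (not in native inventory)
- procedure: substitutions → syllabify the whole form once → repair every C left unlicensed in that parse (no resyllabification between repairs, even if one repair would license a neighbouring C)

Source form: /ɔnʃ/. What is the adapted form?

ɔlomo

Substitution: /n/ → /l/, /ʃ/ → /m/, giving /ɔlm/.
Under (C)V, the unsyllabifiable consonants are /l/, /m/ (no codas are permitted; onsets are limited to one consonant).
Each unlicensed consonant becomes the onset of a new syllable: /l/ → /lo/, /m/ → /mo/.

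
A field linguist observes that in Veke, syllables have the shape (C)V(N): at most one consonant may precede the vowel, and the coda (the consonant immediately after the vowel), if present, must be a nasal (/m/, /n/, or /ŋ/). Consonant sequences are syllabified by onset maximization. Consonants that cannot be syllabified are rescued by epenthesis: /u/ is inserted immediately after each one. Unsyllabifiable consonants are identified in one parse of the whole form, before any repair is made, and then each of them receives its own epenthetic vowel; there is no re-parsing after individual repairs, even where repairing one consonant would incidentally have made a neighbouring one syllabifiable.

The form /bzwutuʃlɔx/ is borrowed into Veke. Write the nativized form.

Under (C)V(N), the unsyllabifiable consonants are /b/, /z/, /ʃ/, /x/ (only a nasal (/m/, /n/, or /ŋ/) is licensed in coda position; onsets are limited to one consonant).
Epenthesis after each stranded consonant: /b/ → /bu/, /z/ → /zu/, /ʃ/ → /ʃu/, /x/ → /xu/.

buzuwutuʃulɔxu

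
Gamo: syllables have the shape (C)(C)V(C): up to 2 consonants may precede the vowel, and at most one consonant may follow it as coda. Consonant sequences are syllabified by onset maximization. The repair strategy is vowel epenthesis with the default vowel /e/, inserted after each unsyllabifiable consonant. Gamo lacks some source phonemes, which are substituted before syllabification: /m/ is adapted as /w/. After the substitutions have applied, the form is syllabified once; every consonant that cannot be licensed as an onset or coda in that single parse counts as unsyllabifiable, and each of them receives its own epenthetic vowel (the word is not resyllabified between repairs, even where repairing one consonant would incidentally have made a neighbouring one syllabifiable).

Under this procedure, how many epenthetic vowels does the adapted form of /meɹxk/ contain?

2

After substitution the input is /weɹxk/.
The unsyllabifiable consonants are /x/, /k/; each receives one epenthetic vowel.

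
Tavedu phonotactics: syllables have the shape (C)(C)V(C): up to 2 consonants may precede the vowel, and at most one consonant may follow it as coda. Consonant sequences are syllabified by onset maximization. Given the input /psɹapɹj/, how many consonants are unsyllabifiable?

3

Under (C)(C)V(C), the unsyllabifiable consonants are /p/, /ɹ/, /j/ (at most one coda consonant is licensed; onsets may contain at most 2 consonants).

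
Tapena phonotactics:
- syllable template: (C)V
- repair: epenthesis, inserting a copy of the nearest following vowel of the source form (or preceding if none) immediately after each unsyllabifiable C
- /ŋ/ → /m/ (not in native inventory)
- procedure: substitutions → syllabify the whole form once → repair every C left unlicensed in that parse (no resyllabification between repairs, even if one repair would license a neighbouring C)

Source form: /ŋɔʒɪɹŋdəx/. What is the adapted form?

Substitution: /ŋ/ → /m/, giving /mɔʒɪɹmdəx/.
Syllabifying with onset maximization leaves /ɹ/, /m/, /x/ stranded (no codas are permitted; onsets are limited to one consonant).
Epenthesis after each stranded consonant: /ɹ/ → /ɹə/, /m/ → /mə/, /x/ → /xə/.

mɔʒɪɹəmədəxə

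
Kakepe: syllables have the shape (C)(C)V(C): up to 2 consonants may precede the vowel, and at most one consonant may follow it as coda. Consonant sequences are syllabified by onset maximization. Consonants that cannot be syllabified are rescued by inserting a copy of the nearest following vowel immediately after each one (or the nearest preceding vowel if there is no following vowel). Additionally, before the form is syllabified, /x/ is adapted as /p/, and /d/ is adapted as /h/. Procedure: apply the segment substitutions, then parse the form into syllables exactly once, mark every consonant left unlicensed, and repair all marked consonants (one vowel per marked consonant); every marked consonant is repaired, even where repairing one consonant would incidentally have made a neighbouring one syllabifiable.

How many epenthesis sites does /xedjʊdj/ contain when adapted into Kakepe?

1

After substitution the input is /pehjʊhj/.
The unsyllabifiable consonants are /j/; each receives one epenthetic vowel.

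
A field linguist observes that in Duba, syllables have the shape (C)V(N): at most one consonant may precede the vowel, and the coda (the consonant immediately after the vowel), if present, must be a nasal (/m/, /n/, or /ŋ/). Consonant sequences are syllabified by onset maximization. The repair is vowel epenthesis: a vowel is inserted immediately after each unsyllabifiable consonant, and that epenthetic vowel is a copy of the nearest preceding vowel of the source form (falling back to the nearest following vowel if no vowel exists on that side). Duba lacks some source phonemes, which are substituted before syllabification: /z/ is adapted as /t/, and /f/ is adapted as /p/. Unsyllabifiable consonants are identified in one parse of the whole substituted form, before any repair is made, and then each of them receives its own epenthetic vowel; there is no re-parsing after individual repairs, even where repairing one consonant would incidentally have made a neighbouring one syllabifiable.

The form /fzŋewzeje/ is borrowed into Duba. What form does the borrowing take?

peteŋeweteje

Substitution: /f/ → /p/, /z/ → /t/, giving /ptŋewteje/.
Syllabifying with onset maximization leaves /p/, /t/, /w/ stranded (only a nasal (/m/, /n/, or /ŋ/) is licensed in coda position; onsets are limited to one consonant).
Epenthesis after each stranded consonant: /p/ → /pe/, /t/ → /te/, /w/ → /we/.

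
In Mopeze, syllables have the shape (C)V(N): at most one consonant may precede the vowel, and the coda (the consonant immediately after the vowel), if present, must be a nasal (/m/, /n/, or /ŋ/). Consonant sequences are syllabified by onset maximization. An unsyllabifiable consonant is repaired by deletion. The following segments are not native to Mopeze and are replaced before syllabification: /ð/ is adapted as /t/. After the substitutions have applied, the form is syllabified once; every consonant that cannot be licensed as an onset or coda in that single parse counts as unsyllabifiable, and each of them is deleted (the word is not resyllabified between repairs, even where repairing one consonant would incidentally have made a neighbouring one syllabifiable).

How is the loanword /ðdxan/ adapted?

Substitution: /ð/ → /t/, giving /tdxan/.
Under (C)V(N), the unsyllabifiable consonants are /t/, /d/ (only a nasal (/m/, /n/, or /ŋ/) is licensed in coda position; onsets are limited to one consonant).
Each unlicensed consonant is deleted: /t/, /d/.

xan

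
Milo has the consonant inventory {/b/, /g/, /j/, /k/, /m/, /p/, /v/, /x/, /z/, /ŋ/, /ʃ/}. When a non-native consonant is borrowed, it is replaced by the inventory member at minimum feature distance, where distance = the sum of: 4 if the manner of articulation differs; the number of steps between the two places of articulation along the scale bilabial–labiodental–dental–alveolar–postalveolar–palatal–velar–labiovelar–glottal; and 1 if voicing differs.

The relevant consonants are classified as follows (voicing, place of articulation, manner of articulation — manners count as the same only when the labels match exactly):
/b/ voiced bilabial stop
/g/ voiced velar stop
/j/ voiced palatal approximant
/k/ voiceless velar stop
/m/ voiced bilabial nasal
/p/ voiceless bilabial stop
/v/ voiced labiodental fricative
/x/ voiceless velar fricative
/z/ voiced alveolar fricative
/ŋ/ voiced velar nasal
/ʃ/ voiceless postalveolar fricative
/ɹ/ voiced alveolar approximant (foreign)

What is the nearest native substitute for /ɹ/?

/j/ is closest: same manner (approximant), place distance 2 (alveolar→palatal), same voicing; total 2. Next closest is /z/ at distance 4.

j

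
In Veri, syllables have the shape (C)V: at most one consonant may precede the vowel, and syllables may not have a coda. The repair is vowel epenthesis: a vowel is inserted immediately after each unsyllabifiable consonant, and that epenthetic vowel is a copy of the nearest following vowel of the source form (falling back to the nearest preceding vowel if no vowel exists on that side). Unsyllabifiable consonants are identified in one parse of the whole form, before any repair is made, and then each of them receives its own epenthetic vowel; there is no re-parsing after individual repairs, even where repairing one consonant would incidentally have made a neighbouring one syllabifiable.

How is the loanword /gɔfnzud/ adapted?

gɔfunuzudu

The consonants /f/, /n/, /d/ cannot be parsed into a legal (C)V syllable (no codas are permitted; onsets are limited to one consonant).
Inserting the epenthetic vowel yields /f/ → /fu/, /n/ → /nu/, /d/ → /du/.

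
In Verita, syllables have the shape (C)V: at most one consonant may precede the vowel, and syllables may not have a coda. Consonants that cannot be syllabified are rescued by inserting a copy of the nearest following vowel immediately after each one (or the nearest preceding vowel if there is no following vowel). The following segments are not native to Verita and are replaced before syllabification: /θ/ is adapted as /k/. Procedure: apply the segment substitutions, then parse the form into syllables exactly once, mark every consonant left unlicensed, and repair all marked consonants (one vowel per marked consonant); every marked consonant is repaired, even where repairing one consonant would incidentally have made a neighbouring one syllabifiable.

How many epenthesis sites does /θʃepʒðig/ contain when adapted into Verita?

After substitution the input is /kʃepʒðig/.
The unsyllabifiable consonants are /k/, /p/, /ʒ/, /g/; each receives one epenthetic vowel.

4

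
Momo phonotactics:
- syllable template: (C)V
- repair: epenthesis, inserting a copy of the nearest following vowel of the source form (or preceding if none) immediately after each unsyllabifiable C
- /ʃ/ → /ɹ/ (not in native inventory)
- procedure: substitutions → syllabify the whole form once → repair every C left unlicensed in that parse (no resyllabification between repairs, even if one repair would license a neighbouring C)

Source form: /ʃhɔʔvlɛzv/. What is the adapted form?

Substitution: /ʃ/ → /ɹ/, giving /ɹhɔʔvlɛzv/.
The consonants /ɹ/, /ʔ/, /v/, /z/, /v/ cannot be parsed into a legal (C)V syllable (no codas are permitted; onsets are limited to one consonant).
Inserting the epenthetic vowel yields /ɹ/ → /ɹɔ/, /ʔ/ → /ʔɛ/, /v/ → /vɛ/, /z/ → /zɛ/, /v/ → /vɛ/.

ɹɔhɔʔɛvɛlɛzɛvɛ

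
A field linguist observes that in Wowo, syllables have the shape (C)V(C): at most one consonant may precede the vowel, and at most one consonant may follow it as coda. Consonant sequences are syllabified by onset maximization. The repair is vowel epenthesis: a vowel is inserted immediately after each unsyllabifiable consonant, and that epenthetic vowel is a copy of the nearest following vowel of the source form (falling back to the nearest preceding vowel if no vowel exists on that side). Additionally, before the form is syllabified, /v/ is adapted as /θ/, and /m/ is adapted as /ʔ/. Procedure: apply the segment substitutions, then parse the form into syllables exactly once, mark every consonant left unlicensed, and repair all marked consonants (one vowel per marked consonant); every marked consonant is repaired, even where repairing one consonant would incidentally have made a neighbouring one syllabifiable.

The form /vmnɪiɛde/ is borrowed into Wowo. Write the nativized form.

θɪʔɪnɪiɛde

Substitution: /v/ → /θ/, /m/ → /ʔ/, giving /θʔnɪiɛde/.
Under (C)V(C), the unsyllabifiable consonants are /θ/, /ʔ/ (at most one coda consonant is licensed; onsets are limited to one consonant).
Inserting the epenthetic vowel yields /θ/ → /θɪ/, /ʔ/ → /ʔɪ/.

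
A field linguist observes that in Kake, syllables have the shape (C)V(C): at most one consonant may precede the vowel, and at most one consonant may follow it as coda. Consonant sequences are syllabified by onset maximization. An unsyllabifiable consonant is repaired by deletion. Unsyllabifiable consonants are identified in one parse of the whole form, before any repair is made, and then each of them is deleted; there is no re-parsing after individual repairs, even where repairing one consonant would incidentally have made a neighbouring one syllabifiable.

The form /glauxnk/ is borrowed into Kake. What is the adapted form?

laux

The consonants /g/, /n/, /k/ cannot be parsed into a legal (C)V(C) syllable (at most one coda consonant is licensed; onsets are limited to one consonant).
Deletion applies to /g/, /n/, /k/.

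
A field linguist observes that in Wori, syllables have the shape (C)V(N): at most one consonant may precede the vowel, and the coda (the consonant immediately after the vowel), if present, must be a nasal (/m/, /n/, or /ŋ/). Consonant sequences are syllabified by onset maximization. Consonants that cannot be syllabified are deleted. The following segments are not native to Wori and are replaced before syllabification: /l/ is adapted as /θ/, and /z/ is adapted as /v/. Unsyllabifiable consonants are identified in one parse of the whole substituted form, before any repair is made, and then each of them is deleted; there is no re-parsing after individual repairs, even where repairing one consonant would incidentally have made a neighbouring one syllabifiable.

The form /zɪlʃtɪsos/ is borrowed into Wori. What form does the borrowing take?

vɪtɪso

Substitution: /z/ → /v/, /l/ → /θ/, giving /vɪθʃtɪsos/.
Syllabifying with onset maximization leaves /θ/, /ʃ/, /s/ stranded (only a nasal (/m/, /n/, or /ŋ/) is licensed in coda position; onsets are limited to one consonant).
Deletion applies to /θ/, /ʃ/, /s/.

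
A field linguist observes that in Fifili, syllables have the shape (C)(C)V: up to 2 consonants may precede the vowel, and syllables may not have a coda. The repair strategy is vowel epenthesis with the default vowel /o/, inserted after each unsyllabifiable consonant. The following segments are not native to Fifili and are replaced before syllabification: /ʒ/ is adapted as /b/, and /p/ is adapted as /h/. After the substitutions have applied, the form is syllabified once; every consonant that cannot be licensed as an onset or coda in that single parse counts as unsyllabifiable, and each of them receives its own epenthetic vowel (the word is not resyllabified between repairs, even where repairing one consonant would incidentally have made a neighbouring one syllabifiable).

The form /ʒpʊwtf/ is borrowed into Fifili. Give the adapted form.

Substitution: /ʒ/ → /b/, /p/ → /h/, giving /bhʊwtf/.
The consonants /w/, /t/, /f/ cannot be parsed into a legal (C)(C)V syllable (no codas are permitted; onsets may contain at most 2 consonants).
Each unlicensed consonant becomes the onset of a new syllable: /w/ → /wo/, /t/ → /to/, /f/ → /fo/.

bhʊwotofo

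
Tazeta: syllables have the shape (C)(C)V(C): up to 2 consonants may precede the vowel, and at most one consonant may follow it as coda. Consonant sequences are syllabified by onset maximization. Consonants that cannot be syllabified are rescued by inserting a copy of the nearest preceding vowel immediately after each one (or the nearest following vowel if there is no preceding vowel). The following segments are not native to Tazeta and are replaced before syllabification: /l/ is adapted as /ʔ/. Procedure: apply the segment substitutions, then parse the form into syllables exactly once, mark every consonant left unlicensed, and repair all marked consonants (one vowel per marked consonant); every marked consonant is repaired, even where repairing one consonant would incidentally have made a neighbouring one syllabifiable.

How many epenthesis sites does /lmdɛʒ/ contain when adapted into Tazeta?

1

After substitution the input is /ʔmdɛʒ/.
The unsyllabifiable consonants are /ʔ/; each receives one epenthetic vowel.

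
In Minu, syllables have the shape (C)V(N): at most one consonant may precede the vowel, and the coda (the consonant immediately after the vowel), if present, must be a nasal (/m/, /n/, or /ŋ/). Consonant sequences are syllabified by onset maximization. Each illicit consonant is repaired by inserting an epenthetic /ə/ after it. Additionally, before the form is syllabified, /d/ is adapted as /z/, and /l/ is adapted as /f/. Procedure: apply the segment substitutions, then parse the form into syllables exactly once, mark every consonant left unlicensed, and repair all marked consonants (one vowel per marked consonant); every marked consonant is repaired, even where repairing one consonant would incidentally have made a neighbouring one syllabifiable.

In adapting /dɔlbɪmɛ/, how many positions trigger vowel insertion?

After substitution the input is /zɔfbɪmɛ/.
The unsyllabifiable consonants are /f/; each receives one epenthetic vowel.

1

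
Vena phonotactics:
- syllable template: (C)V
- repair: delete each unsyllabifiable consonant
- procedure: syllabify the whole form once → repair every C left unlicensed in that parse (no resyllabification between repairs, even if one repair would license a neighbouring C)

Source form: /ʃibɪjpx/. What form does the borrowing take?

Syllabifying with onset maximization leaves /j/, /p/, /x/ stranded (no codas are permitted; onsets are limited to one consonant).
Deleting the stranded consonants removes /j/, /p/, /x/.

ʃibɪ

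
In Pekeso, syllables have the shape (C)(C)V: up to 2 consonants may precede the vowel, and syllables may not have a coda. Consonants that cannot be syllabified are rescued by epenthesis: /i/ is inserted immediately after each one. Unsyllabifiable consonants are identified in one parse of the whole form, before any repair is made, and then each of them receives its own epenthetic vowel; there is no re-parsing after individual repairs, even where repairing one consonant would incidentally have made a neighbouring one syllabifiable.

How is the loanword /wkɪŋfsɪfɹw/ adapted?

wkɪŋifsɪfiɹiwi

Under (C)(C)V, the unsyllabifiable consonants are /ŋ/, /f/, /ɹ/, /w/ (no codas are permitted; onsets may contain at most 2 consonants).
Inserting the epenthetic vowel yields /ŋ/ → /ŋi/, /f/ → /fi/, /ɹ/ → /ɹi/, /w/ → /wi/.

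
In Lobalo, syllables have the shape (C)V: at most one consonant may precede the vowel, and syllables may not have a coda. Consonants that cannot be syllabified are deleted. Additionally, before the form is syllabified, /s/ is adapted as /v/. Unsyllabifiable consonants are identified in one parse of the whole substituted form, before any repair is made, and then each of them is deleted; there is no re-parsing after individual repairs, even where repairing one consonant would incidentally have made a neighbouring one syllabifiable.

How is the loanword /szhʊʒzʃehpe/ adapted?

hʊʃepe

Substitution: /s/ → /v/, giving /vzhʊʒzʃehpe/.
Syllabifying with onset maximization leaves /v/, /z/, /ʒ/, /z/, /h/ stranded (no codas are permitted; onsets are limited to one consonant).
Each unlicensed consonant is deleted: /v/, /z/, /ʒ/, /z/, /h/.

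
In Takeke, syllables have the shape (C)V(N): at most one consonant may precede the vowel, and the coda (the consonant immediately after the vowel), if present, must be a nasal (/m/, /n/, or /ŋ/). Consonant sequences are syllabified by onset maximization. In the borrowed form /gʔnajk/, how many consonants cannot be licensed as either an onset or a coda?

The consonants /g/, /ʔ/, /j/, /k/ cannot be parsed into a legal (C)V(N) syllable (only a nasal (/m/, /n/, or /ŋ/) is licensed in coda position; onsets are limited to one consonant).

4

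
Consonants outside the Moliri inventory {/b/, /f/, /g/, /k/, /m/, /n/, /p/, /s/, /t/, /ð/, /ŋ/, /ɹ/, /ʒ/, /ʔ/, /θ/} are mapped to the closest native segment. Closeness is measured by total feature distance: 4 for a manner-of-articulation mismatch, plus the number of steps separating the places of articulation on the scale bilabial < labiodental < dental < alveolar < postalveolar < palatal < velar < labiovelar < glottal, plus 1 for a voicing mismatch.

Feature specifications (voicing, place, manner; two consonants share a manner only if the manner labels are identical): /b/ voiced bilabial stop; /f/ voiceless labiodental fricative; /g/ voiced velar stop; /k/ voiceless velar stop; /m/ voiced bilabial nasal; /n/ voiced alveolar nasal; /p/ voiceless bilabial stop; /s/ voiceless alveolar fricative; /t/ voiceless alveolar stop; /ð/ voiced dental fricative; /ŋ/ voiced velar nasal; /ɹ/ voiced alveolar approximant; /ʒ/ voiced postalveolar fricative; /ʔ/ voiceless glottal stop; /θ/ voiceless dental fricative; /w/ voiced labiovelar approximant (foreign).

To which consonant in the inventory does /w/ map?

/ɹ/ is closest: same manner (approximant), place distance 4 (labiovelar→alveolar), same voicing; total 4. Next closest is /g/ at distance 5.

ɹ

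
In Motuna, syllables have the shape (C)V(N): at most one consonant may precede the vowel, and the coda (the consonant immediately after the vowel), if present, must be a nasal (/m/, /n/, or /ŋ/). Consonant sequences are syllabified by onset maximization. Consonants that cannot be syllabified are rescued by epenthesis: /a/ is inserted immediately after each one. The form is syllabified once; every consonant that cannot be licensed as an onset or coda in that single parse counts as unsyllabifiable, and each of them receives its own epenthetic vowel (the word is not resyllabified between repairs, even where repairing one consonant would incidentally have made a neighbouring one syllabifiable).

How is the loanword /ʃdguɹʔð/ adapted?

Syllabifying with onset maximization leaves /ʃ/, /d/, /ɹ/, /ʔ/, /ð/ stranded (only a nasal (/m/, /n/, or /ŋ/) is licensed in coda position; onsets are limited to one consonant).
Epenthesis after each stranded consonant: /ʃ/ → /ʃa/, /d/ → /da/, /ɹ/ → /ɹa/, /ʔ/ → /ʔa/, /ð/ → /ða/.

ʃadaguɹaʔaða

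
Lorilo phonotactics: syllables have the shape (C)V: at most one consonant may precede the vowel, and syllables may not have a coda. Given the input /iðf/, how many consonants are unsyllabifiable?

2

Under (C)V, the unsyllabifiable consonants are /ð/, /f/ (no codas are permitted; onsets are limited to one consonant).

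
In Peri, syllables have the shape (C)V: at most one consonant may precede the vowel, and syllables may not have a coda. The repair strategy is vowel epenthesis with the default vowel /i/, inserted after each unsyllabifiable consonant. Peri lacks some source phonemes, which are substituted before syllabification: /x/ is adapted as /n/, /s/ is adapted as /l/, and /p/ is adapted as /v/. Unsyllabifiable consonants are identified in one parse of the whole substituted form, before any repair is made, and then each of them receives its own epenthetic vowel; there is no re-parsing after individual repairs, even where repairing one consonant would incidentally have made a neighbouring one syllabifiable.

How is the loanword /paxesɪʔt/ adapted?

Substitution: /p/ → /v/, /x/ → /n/, /s/ → /l/, giving /vanelɪʔt/.
Syllabifying with onset maximization leaves /ʔ/, /t/ stranded (no codas are permitted; onsets are limited to one consonant).
Epenthesis after each stranded consonant: /ʔ/ → /ʔi/, /t/ → /ti/.

vanelɪʔiti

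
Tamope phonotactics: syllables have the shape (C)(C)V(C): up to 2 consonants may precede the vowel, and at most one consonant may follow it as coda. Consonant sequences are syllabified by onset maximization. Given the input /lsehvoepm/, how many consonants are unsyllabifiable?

1

Under (C)(C)V(C), the unsyllabifiable consonants are /m/ (at most one coda consonant is licensed; onsets may contain at most 2 consonants).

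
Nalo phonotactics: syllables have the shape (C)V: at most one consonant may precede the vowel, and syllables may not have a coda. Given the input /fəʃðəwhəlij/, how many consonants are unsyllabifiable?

3

The consonants /ʃ/, /w/, /j/ cannot be parsed into a legal (C)V syllable (no codas are permitted; onsets are limited to one consonant).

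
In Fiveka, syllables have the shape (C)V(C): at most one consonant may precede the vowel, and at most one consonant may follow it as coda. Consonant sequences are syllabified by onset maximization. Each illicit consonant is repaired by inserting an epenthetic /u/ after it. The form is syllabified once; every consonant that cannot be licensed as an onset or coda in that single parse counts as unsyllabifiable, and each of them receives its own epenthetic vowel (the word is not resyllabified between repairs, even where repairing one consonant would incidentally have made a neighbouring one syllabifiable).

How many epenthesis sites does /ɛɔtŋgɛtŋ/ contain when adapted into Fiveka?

2

The unsyllabifiable consonants are /ŋ/, /ŋ/; each receives one epenthetic vowel.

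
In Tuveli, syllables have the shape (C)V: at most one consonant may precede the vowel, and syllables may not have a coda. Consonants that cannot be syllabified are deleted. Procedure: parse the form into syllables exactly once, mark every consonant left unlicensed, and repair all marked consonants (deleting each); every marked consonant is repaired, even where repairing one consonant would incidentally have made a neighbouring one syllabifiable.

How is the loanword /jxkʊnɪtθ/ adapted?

The consonants /j/, /x/, /t/, /θ/ cannot be parsed into a legal (C)V syllable (no codas are permitted; onsets are limited to one consonant).
Each unlicensed consonant is deleted: /j/, /x/, /t/, /θ/.

kʊnɪ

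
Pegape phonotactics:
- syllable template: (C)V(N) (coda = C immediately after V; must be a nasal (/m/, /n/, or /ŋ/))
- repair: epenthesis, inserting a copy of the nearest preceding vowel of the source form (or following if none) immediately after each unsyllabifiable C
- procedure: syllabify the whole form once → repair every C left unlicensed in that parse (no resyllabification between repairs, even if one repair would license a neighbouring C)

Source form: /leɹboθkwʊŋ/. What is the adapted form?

leɹeboθokowʊŋ

Syllabifying with onset maximization leaves /ɹ/, /θ/, /k/ stranded (only a nasal (/m/, /n/, or /ŋ/) is licensed in coda position; onsets are limited to one consonant).
Inserting the epenthetic vowel yields /ɹ/ → /ɹe/, /θ/ → /θo/, /k/ → /ko/.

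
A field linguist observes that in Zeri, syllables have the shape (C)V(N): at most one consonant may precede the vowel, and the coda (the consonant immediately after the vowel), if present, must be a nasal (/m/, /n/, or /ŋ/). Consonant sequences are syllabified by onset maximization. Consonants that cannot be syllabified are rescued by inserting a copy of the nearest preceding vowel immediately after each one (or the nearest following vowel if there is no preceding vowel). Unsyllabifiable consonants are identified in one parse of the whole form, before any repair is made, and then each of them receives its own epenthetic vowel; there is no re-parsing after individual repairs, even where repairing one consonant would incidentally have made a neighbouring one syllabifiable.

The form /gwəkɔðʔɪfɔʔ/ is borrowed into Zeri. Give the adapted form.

gəwəkɔðɔʔɪfɔʔɔ

Under (C)V(N), the unsyllabifiable consonants are /g/, /ð/, /ʔ/ (only a nasal (/m/, /n/, or /ŋ/) is licensed in coda position; onsets are limited to one consonant).
Epenthesis after each stranded consonant: /g/ → /gə/, /ð/ → /ðɔ/, /ʔ/ → /ʔɔ/.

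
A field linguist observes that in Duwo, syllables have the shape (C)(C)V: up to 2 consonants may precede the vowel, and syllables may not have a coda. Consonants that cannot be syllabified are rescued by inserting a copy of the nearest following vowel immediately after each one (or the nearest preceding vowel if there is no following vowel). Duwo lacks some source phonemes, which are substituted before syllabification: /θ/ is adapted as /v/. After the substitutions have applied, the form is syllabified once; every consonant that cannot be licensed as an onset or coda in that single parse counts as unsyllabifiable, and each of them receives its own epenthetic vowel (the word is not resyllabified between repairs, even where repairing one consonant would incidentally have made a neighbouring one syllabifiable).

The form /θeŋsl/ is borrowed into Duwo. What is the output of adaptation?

Substitution: /θ/ → /v/, giving /veŋsl/.
The consonants /ŋ/, /s/, /l/ cannot be parsed into a legal (C)(C)V syllable (no codas are permitted; onsets may contain at most 2 consonants).
Inserting the epenthetic vowel yields /ŋ/ → /ŋe/, /s/ → /se/, /l/ → /le/.

veŋesele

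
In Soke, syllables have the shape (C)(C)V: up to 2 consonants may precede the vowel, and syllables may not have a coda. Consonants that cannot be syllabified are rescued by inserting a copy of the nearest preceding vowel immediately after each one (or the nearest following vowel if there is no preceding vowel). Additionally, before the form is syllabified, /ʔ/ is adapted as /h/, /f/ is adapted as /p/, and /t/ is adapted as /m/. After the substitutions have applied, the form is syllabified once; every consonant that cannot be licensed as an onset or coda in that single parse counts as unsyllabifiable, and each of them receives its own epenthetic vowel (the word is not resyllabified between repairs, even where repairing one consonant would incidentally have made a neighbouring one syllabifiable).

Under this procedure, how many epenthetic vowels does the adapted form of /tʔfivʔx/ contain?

After substitution the input is /mhpivhx/.
The unsyllabifiable consonants are /m/, /v/, /h/, /x/; each receives one epenthetic vowel.

4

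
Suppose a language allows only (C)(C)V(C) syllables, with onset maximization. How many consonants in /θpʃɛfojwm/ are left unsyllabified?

Syllabifying with onset maximization leaves /θ/, /w/, /m/ stranded (at most one coda consonant is licensed; onsets may contain at most 2 consonants).

3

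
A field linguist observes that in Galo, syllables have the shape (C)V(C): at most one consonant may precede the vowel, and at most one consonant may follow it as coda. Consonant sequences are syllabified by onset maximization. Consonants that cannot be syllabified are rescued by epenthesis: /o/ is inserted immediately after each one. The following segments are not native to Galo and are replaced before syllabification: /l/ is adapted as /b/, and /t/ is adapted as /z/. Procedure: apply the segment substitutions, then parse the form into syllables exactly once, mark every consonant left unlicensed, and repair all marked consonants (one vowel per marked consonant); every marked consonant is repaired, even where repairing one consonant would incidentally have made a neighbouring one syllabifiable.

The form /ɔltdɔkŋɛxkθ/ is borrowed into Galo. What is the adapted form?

Substitution: /l/ → /b/, /t/ → /z/, giving /ɔbzdɔkŋɛxkθ/.
The consonants /z/, /k/, /θ/ cannot be parsed into a legal (C)V(C) syllable (at most one coda consonant is licensed; onsets are limited to one consonant).
Inserting the epenthetic vowel yields /z/ → /zo/, /k/ → /ko/, /θ/ → /θo/.

ɔbzodɔkŋɛxkoθo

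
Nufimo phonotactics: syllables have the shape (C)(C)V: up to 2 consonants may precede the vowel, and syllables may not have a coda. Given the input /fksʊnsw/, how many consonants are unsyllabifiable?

The consonants /f/, /n/, /s/, /w/ cannot be parsed into a legal (C)(C)V syllable (no codas are permitted; onsets may contain at most 2 consonants).

4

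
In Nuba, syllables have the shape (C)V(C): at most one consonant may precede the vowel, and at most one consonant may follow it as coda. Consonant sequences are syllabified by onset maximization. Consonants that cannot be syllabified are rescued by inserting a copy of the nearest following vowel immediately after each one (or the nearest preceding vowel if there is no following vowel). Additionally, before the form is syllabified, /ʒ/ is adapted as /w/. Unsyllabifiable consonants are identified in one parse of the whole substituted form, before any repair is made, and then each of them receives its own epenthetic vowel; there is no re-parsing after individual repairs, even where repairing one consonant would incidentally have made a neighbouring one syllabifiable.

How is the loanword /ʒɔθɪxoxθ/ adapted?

wɔθɪxoxθo

Substitution: /ʒ/ → /w/, giving /wɔθɪxoxθ/.
The consonants /θ/ cannot be parsed into a legal (C)V(C) syllable (at most one coda consonant is licensed; onsets are limited to one consonant).
Inserting the epenthetic vowel yields /θ/ → /θo/.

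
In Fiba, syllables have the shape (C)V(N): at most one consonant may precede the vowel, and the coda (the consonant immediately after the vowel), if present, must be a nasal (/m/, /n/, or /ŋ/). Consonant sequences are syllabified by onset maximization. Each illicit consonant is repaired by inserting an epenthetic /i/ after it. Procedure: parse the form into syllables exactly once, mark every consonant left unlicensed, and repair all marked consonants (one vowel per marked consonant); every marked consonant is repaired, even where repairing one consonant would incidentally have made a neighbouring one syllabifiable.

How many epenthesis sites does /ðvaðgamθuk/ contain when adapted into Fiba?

The unsyllabifiable consonants are /ð/, /ð/, /k/; each receives one epenthetic vowel.

3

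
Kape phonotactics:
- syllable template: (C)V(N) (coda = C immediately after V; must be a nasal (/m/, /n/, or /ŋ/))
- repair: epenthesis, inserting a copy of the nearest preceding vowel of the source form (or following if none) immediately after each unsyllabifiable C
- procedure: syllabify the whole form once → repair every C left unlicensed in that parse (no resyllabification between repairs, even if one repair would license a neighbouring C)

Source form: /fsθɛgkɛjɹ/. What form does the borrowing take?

The consonants /f/, /s/, /g/, /j/, /ɹ/ cannot be parsed into a legal (C)V(N) syllable (only a nasal (/m/, /n/, or /ŋ/) is licensed in coda position; onsets are limited to one consonant).
Epenthesis after each stranded consonant: /f/ → /fɛ/, /s/ → /sɛ/, /g/ → /gɛ/, /j/ → /jɛ/, /ɹ/ → /ɹɛ/.

fɛsɛθɛgɛkɛjɛɹɛ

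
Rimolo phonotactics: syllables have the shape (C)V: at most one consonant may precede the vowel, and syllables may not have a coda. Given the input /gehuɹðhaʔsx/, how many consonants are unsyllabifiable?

5

Under (C)V, the unsyllabifiable consonants are /ɹ/, /ð/, /ʔ/, /s/, /x/ (no codas are permitted; onsets are limited to one consonant).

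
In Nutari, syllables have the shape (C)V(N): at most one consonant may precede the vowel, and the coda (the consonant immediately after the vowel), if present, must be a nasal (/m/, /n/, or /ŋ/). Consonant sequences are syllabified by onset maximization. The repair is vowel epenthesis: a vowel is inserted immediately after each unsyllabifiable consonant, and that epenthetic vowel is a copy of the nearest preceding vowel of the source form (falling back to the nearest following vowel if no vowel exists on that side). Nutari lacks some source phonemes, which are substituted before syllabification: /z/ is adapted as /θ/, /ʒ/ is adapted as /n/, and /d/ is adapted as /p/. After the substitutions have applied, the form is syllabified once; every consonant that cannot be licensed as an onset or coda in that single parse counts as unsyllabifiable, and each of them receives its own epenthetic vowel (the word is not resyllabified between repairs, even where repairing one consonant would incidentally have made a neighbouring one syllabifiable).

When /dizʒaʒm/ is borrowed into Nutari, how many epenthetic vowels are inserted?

2

After substitution the input is /piθnanm/.
The unsyllabifiable consonants are /θ/, /m/; each receives one epenthetic vowel.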